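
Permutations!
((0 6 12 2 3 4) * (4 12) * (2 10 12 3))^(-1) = ((0 6 4)(10 12))^(-1) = (0 4 6)(10 12)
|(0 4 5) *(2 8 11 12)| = |(0 4 5)(2 8 11 12)| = 12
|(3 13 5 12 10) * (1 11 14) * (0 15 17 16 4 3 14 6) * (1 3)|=|(0 15 17 16 4 1 11 6)(3 13 5 12 10 14)|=24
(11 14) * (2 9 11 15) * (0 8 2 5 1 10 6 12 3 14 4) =(0 8 2 9 11 4)(1 10 6 12 3 14 15 5) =[8, 10, 9, 14, 0, 1, 12, 7, 2, 11, 6, 4, 3, 13, 15, 5]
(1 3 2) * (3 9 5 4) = (1 9 5 4 3 2) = [0, 9, 1, 2, 3, 4, 6, 7, 8, 5]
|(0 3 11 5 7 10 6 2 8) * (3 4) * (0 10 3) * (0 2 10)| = 4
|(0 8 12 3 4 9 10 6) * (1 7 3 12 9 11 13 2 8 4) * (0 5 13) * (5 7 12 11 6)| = |(0 4 6 7 3 1 12 11)(2 8 9 10 5 13)| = 24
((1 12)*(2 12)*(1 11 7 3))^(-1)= ((1 2 12 11 7 3))^(-1)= (1 3 7 11 12 2)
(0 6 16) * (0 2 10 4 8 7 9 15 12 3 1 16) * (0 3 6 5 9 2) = (0 5 9 15 12 6 3 1 16)(2 10 4 8 7) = [5, 16, 10, 1, 8, 9, 3, 2, 7, 15, 4, 11, 6, 13, 14, 12, 0]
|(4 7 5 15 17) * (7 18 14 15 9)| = 15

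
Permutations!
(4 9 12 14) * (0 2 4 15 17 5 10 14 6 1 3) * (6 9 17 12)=(0 2 4 17 5 10 14 15 12 9 6 1 3)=[2, 3, 4, 0, 17, 10, 1, 7, 8, 6, 14, 11, 9, 13, 15, 12, 16, 5]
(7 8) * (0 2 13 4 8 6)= (0 2 13 4 8 7 6)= [2, 1, 13, 3, 8, 5, 0, 6, 7, 9, 10, 11, 12, 4]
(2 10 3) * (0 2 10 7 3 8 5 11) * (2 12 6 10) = (0 12 6 10 8 5 11)(2 7 3) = [12, 1, 7, 2, 4, 11, 10, 3, 5, 9, 8, 0, 6]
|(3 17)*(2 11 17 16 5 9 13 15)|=|(2 11 17 3 16 5 9 13 15)|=9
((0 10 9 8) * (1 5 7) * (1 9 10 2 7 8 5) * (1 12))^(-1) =((0 2 7 9 5 8)(1 12))^(-1) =(0 8 5 9 7 2)(1 12)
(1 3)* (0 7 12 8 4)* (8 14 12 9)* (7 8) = (0 8 4)(1 3)(7 9)(12 14) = [8, 3, 2, 1, 0, 5, 6, 9, 4, 7, 10, 11, 14, 13, 12]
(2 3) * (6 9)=(2 3)(6 9)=[0, 1, 3, 2, 4, 5, 9, 7, 8, 6]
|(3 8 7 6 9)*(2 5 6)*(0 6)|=8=|(0 6 9 3 8 7 2 5)|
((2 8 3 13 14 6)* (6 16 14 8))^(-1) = (2 6)(3 8 13)(14 16)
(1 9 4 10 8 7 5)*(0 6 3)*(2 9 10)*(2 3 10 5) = (0 6 10 8 7 2 9 4 3)(1 5) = [6, 5, 9, 0, 3, 1, 10, 2, 7, 4, 8]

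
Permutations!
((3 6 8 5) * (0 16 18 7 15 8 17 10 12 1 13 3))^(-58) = ((0 16 18 7 15 8 5)(1 13 3 6 17 10 12))^(-58) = (0 8 7 16 5 15 18)(1 10 6 13 12 17 3)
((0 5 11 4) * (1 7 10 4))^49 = ((0 5 11 1 7 10 4))^49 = (11)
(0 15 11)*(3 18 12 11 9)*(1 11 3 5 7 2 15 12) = (0 12 3 18 1 11)(2 15 9 5 7) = [12, 11, 15, 18, 4, 7, 6, 2, 8, 5, 10, 0, 3, 13, 14, 9, 16, 17, 1]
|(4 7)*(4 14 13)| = |(4 7 14 13)| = 4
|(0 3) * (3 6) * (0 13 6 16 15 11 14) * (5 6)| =20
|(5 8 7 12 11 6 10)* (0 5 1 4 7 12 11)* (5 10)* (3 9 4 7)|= |(0 10 1 7 11 6 5 8 12)(3 9 4)|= 9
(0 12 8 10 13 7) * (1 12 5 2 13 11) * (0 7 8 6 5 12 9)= (0 12 6 5 2 13 8 10 11 1 9)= [12, 9, 13, 3, 4, 2, 5, 7, 10, 0, 11, 1, 6, 8]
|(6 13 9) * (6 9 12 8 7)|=5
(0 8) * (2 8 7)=(0 7 2 8)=[7, 1, 8, 3, 4, 5, 6, 2, 0]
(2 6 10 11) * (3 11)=(2 6 10 3 11)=[0, 1, 6, 11, 4, 5, 10, 7, 8, 9, 3, 2]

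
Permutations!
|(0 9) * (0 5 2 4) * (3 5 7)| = 7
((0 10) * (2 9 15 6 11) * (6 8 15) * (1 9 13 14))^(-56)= (15)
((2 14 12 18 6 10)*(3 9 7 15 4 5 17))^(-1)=((2 14 12 18 6 10)(3 9 7 15 4 5 17))^(-1)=(2 10 6 18 12 14)(3 17 5 4 15 7 9)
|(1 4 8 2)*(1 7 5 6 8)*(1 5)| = 7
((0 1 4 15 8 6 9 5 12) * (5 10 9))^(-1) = ((0 1 4 15 8 6 5 12)(9 10))^(-1) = (0 12 5 6 8 15 4 1)(9 10)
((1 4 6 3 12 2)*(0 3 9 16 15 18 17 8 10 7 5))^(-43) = (0 4 18 5 1 15 7 2 16 10 12 9 8 3 6 17)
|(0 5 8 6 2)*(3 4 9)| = 15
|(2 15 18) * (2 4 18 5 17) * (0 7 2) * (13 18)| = 6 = |(0 7 2 15 5 17)(4 13 18)|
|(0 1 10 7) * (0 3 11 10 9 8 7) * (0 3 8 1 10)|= |(0 10 3 11)(1 9)(7 8)|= 4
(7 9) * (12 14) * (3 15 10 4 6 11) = (3 15 10 4 6 11)(7 9)(12 14) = [0, 1, 2, 15, 6, 5, 11, 9, 8, 7, 4, 3, 14, 13, 12, 10]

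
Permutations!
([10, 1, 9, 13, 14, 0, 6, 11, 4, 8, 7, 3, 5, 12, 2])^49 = (0 10 7 11 3 13 12 5)(2 14 4 8 9)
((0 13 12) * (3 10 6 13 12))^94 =(3 6)(10 13)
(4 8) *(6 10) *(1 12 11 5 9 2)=[0, 12, 1, 3, 8, 9, 10, 7, 4, 2, 6, 5, 11]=(1 12 11 5 9 2)(4 8)(6 10)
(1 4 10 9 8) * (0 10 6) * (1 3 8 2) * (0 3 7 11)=(0 10 9 2 1 4 6 3 8 7 11)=[10, 4, 1, 8, 6, 5, 3, 11, 7, 2, 9, 0]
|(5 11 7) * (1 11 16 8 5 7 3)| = 3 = |(1 11 3)(5 16 8)|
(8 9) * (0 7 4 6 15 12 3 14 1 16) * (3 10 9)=(0 7 4 6 15 12 10 9 8 3 14 1 16)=[7, 16, 2, 14, 6, 5, 15, 4, 3, 8, 9, 11, 10, 13, 1, 12, 0]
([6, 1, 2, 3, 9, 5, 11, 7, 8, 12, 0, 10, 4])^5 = (0 6 11 10)(4 12 9)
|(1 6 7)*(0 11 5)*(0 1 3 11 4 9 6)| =9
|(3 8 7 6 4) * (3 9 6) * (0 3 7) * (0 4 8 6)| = 6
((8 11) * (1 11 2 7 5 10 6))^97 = (1 11 8 2 7 5 10 6)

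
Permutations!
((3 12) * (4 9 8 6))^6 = (12)(4 8)(6 9)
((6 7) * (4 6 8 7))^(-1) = (4 6)(7 8)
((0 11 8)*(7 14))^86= (14)(0 8 11)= ((0 11 8)(7 14))^86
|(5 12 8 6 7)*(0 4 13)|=15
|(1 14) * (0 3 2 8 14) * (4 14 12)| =|(0 3 2 8 12 4 14 1)| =8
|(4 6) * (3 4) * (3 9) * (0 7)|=4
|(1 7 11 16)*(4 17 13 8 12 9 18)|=28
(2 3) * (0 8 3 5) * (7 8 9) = (0 9 7 8 3 2 5) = [9, 1, 5, 2, 4, 0, 6, 8, 3, 7]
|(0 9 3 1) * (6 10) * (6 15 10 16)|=4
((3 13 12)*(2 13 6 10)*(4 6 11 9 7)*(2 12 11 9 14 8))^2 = ((2 13 11 14 8)(3 9 7 4 6 10 12))^2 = (2 11 8 13 14)(3 7 6 12 9 4 10)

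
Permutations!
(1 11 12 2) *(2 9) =[0, 11, 1, 3, 4, 5, 6, 7, 8, 2, 10, 12, 9] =(1 11 12 9 2)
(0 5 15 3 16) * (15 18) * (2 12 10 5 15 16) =(0 15 3 2 12 10 5 18 16) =[15, 1, 12, 2, 4, 18, 6, 7, 8, 9, 5, 11, 10, 13, 14, 3, 0, 17, 16]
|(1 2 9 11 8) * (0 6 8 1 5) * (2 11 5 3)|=|(0 6 8 3 2 9 5)(1 11)|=14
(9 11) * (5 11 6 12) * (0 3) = (0 3)(5 11 9 6 12) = [3, 1, 2, 0, 4, 11, 12, 7, 8, 6, 10, 9, 5]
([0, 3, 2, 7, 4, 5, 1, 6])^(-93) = (1 6 7 3)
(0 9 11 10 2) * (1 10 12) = (0 9 11 12 1 10 2) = [9, 10, 0, 3, 4, 5, 6, 7, 8, 11, 2, 12, 1]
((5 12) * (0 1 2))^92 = (12)(0 2 1)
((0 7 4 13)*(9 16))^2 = (16)(0 4)(7 13)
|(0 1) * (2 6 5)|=6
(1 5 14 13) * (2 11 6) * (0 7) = (0 7)(1 5 14 13)(2 11 6) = [7, 5, 11, 3, 4, 14, 2, 0, 8, 9, 10, 6, 12, 1, 13]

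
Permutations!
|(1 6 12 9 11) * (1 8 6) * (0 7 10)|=|(0 7 10)(6 12 9 11 8)|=15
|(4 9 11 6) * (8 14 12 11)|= |(4 9 8 14 12 11 6)|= 7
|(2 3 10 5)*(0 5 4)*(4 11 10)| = 10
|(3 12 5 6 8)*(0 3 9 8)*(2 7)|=10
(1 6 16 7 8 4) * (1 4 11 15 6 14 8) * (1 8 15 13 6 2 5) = (1 14 15 2 5)(6 16 7 8 11 13) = [0, 14, 5, 3, 4, 1, 16, 8, 11, 9, 10, 13, 12, 6, 15, 2, 7]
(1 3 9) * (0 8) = (0 8)(1 3 9) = [8, 3, 2, 9, 4, 5, 6, 7, 0, 1]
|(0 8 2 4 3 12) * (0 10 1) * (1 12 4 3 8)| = |(0 1)(2 3 4 8)(10 12)| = 4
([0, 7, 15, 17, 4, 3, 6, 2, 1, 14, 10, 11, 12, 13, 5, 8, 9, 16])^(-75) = [0, 1, 2, 9, 4, 16, 6, 7, 8, 3, 10, 11, 12, 13, 17, 15, 5, 14]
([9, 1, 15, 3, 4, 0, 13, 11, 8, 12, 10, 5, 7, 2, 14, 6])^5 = (0 5 11 7 12 9)(2 15 6 13)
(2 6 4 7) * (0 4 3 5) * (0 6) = (0 4 7 2)(3 5 6) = [4, 1, 0, 5, 7, 6, 3, 2]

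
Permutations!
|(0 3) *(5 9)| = |(0 3)(5 9)| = 2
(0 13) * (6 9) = (0 13)(6 9) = [13, 1, 2, 3, 4, 5, 9, 7, 8, 6, 10, 11, 12, 0]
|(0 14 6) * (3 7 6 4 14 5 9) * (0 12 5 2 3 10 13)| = 10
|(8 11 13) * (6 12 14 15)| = |(6 12 14 15)(8 11 13)| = 12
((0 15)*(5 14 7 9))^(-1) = ((0 15)(5 14 7 9))^(-1) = (0 15)(5 9 7 14)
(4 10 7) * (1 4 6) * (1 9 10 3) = (1 4 3)(6 9 10 7) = [0, 4, 2, 1, 3, 5, 9, 6, 8, 10, 7]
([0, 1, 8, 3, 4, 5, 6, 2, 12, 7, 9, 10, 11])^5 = [0, 1, 9, 3, 4, 5, 6, 10, 7, 11, 12, 8, 2]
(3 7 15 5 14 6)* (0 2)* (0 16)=(0 2 16)(3 7 15 5 14 6)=[2, 1, 16, 7, 4, 14, 3, 15, 8, 9, 10, 11, 12, 13, 6, 5, 0]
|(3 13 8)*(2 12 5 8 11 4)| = 8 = |(2 12 5 8 3 13 11 4)|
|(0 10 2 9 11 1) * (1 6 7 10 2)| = 8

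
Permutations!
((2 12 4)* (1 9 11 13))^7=((1 9 11 13)(2 12 4))^7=(1 13 11 9)(2 12 4)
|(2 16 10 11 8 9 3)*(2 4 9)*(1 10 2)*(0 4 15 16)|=|(0 4 9 3 15 16 2)(1 10 11 8)|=28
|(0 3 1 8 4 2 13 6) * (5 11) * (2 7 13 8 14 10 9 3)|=70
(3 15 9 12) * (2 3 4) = (2 3 15 9 12 4) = [0, 1, 3, 15, 2, 5, 6, 7, 8, 12, 10, 11, 4, 13, 14, 9]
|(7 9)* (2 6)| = |(2 6)(7 9)| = 2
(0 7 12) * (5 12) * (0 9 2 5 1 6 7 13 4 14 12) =[13, 6, 5, 3, 14, 0, 7, 1, 8, 2, 10, 11, 9, 4, 12] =(0 13 4 14 12 9 2 5)(1 6 7)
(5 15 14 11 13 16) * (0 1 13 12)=[1, 13, 2, 3, 4, 15, 6, 7, 8, 9, 10, 12, 0, 16, 11, 14, 5]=(0 1 13 16 5 15 14 11 12)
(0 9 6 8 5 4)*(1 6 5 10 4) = [9, 6, 2, 3, 0, 1, 8, 7, 10, 5, 4] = (0 9 5 1 6 8 10 4)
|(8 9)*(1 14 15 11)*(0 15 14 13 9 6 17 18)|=10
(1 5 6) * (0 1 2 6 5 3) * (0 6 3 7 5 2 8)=[1, 7, 3, 6, 4, 2, 8, 5, 0]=(0 1 7 5 2 3 6 8)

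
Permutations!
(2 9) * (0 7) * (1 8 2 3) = (0 7)(1 8 2 9 3) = [7, 8, 9, 1, 4, 5, 6, 0, 2, 3]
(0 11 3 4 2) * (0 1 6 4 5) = (0 11 3 5)(1 6 4 2) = [11, 6, 1, 5, 2, 0, 4, 7, 8, 9, 10, 3]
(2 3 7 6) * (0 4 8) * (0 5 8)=[4, 1, 3, 7, 0, 8, 2, 6, 5]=(0 4)(2 3 7 6)(5 8)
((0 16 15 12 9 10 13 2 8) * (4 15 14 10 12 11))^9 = (0 14 13 8 16 10 2)(9 12)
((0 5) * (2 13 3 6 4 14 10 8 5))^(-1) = (0 5 8 10 14 4 6 3 13 2)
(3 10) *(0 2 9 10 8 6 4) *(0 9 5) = (0 2 5)(3 8 6 4 9 10) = [2, 1, 5, 8, 9, 0, 4, 7, 6, 10, 3]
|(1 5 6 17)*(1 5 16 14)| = |(1 16 14)(5 6 17)| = 3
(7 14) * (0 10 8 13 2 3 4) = (0 10 8 13 2 3 4)(7 14) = [10, 1, 3, 4, 0, 5, 6, 14, 13, 9, 8, 11, 12, 2, 7]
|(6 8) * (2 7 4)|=6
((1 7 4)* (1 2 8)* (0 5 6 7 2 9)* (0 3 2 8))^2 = (0 6 4 3)(2 5 7 9)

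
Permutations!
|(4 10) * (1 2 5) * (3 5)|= |(1 2 3 5)(4 10)|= 4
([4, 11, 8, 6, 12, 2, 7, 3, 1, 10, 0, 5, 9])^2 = [12, 5, 1, 7, 9, 8, 3, 6, 11, 0, 4, 2, 10]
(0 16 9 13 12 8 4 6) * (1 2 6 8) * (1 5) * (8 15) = [16, 2, 6, 3, 15, 1, 0, 7, 4, 13, 10, 11, 5, 12, 14, 8, 9] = (0 16 9 13 12 5 1 2 6)(4 15 8)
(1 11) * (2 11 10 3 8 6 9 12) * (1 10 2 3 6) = (1 2 11 10 6 9 12 3 8) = [0, 2, 11, 8, 4, 5, 9, 7, 1, 12, 6, 10, 3]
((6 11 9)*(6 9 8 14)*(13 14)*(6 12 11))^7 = (8 14 11 13 12)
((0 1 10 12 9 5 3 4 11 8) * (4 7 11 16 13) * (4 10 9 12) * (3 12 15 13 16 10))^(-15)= (16)(0 3 5 8 13 9 11 15 1 7 12)(4 10)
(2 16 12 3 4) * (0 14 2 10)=(0 14 2 16 12 3 4 10)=[14, 1, 16, 4, 10, 5, 6, 7, 8, 9, 0, 11, 3, 13, 2, 15, 12]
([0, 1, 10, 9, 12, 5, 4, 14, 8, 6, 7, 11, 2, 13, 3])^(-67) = (2 9 10 6 7 4 14 12 3)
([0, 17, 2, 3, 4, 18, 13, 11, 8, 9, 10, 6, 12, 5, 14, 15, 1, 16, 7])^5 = (1 16 17)(5 13 6 11 7 18)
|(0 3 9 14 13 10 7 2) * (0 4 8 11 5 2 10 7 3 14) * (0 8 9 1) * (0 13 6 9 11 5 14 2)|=45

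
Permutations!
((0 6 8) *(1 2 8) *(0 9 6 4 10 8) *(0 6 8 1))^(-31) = ((0 4 10 1 2 6)(8 9))^(-31) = (0 6 2 1 10 4)(8 9)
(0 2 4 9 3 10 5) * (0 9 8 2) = (2 4 8)(3 10 5 9) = [0, 1, 4, 10, 8, 9, 6, 7, 2, 3, 5]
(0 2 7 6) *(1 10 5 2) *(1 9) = (0 9 1 10 5 2 7 6) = [9, 10, 7, 3, 4, 2, 0, 6, 8, 1, 5]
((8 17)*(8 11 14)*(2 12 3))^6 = ((2 12 3)(8 17 11 14))^6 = (8 11)(14 17)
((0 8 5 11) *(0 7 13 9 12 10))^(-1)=(0 10 12 9 13 7 11 5 8)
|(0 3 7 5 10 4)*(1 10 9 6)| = 9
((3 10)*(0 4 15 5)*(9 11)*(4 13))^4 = ((0 13 4 15 5)(3 10)(9 11))^4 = (0 5 15 4 13)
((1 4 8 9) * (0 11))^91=((0 11)(1 4 8 9))^91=(0 11)(1 9 8 4)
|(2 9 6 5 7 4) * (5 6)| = |(2 9 5 7 4)| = 5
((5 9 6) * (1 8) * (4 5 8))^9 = ((1 4 5 9 6 8))^9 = (1 9)(4 6)(5 8)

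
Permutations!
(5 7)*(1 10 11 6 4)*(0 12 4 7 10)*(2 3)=[12, 0, 3, 2, 1, 10, 7, 5, 8, 9, 11, 6, 4]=(0 12 4 1)(2 3)(5 10 11 6 7)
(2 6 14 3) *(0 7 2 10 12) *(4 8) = [7, 1, 6, 10, 8, 5, 14, 2, 4, 9, 12, 11, 0, 13, 3] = (0 7 2 6 14 3 10 12)(4 8)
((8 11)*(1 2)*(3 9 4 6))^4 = ((1 2)(3 9 4 6)(8 11))^4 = (11)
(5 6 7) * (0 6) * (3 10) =[6, 1, 2, 10, 4, 0, 7, 5, 8, 9, 3] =(0 6 7 5)(3 10)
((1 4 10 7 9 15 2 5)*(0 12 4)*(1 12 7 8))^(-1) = ((0 7 9 15 2 5 12 4 10 8 1))^(-1) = (0 1 8 10 4 12 5 2 15 9 7)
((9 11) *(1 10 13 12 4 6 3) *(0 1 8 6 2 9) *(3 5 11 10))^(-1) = (0 11 5 6 8 3 1)(2 4 12 13 10 9)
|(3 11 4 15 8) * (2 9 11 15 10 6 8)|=9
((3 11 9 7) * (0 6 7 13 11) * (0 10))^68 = (0 3 6 10 7)(9 11 13)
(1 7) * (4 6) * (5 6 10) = [0, 7, 2, 3, 10, 6, 4, 1, 8, 9, 5] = (1 7)(4 10 5 6)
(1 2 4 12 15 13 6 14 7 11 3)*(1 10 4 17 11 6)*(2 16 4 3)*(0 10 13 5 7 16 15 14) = (0 10 3 13 1 15 5 7 6)(2 17 11)(4 12 14 16) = [10, 15, 17, 13, 12, 7, 0, 6, 8, 9, 3, 2, 14, 1, 16, 5, 4, 11]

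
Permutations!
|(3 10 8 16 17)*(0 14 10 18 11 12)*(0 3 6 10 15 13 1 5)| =60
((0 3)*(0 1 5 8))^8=(0 5 3 8 1)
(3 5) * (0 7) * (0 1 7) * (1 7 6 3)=(7)(1 6 3 5)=[0, 6, 2, 5, 4, 1, 3, 7]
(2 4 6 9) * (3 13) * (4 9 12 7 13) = (2 9)(3 4 6 12 7 13) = [0, 1, 9, 4, 6, 5, 12, 13, 8, 2, 10, 11, 7, 3]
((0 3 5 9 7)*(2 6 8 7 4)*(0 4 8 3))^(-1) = (2 4 7 8 9 5 3 6)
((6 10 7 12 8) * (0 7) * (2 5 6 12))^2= (12)(0 2 6)(5 10 7)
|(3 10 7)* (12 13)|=|(3 10 7)(12 13)|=6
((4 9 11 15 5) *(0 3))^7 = (0 3)(4 11 5 9 15)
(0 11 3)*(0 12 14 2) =(0 11 3 12 14 2) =[11, 1, 0, 12, 4, 5, 6, 7, 8, 9, 10, 3, 14, 13, 2]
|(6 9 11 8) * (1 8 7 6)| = |(1 8)(6 9 11 7)| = 4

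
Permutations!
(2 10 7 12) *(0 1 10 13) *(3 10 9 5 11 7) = (0 1 9 5 11 7 12 2 13)(3 10) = [1, 9, 13, 10, 4, 11, 6, 12, 8, 5, 3, 7, 2, 0]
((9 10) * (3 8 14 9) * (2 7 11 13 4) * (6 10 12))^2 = ((2 7 11 13 4)(3 8 14 9 12 6 10))^2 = (2 11 4 7 13)(3 14 12 10 8 9 6)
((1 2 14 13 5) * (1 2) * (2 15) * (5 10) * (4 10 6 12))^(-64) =((2 14 13 6 12 4 10 5 15))^(-64) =(2 15 5 10 4 12 6 13 14)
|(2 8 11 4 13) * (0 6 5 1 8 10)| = 10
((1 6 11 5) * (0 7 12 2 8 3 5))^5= (0 3)(1 12)(2 6)(5 7)(8 11)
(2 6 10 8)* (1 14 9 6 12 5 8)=(1 14 9 6 10)(2 12 5 8)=[0, 14, 12, 3, 4, 8, 10, 7, 2, 6, 1, 11, 5, 13, 9]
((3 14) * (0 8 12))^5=(0 12 8)(3 14)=((0 8 12)(3 14))^5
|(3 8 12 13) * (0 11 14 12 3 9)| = |(0 11 14 12 13 9)(3 8)| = 6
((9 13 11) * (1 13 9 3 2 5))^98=((1 13 11 3 2 5))^98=(1 11 2)(3 5 13)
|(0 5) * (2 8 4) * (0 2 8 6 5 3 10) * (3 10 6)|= 4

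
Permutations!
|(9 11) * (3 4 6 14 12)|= 10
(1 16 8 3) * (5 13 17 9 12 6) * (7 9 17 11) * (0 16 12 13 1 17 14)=[16, 12, 2, 17, 4, 1, 5, 9, 3, 13, 10, 7, 6, 11, 0, 15, 8, 14]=(0 16 8 3 17 14)(1 12 6 5)(7 9 13 11)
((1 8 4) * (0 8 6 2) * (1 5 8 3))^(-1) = ((0 3 1 6 2)(4 5 8))^(-1) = (0 2 6 1 3)(4 8 5)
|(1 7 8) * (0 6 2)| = 3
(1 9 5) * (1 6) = (1 9 5 6) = [0, 9, 2, 3, 4, 6, 1, 7, 8, 5]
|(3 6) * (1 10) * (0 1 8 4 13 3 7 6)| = 14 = |(0 1 10 8 4 13 3)(6 7)|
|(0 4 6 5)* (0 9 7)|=6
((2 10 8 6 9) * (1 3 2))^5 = (1 6 10 3 9 8 2)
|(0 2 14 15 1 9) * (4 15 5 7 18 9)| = 21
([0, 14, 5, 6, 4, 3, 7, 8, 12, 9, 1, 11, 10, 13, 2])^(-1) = (1 10 12 8 7 6 3 5 2 14)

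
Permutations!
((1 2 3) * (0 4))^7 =((0 4)(1 2 3))^7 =(0 4)(1 2 3)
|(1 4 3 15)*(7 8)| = 4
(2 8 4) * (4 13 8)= [0, 1, 4, 3, 2, 5, 6, 7, 13, 9, 10, 11, 12, 8]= (2 4)(8 13)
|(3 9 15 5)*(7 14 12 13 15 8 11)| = |(3 9 8 11 7 14 12 13 15 5)| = 10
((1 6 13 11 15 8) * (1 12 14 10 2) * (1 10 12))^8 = ((1 6 13 11 15 8)(2 10)(12 14))^8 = (1 13 15)(6 11 8)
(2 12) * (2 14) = (2 12 14) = [0, 1, 12, 3, 4, 5, 6, 7, 8, 9, 10, 11, 14, 13, 2]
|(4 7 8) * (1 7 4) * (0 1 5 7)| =6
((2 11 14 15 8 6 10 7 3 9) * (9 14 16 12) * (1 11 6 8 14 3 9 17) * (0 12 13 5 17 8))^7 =((0 12 8)(1 11 16 13 5 17)(2 6 10 7 9)(14 15))^7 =(0 12 8)(1 11 16 13 5 17)(2 10 9 6 7)(14 15)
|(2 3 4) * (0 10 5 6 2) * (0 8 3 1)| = |(0 10 5 6 2 1)(3 4 8)| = 6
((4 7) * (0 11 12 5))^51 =(0 5 12 11)(4 7)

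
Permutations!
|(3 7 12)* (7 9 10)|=|(3 9 10 7 12)|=5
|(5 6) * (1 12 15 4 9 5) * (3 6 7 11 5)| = 21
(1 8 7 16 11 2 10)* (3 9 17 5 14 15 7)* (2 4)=(1 8 3 9 17 5 14 15 7 16 11 4 2 10)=[0, 8, 10, 9, 2, 14, 6, 16, 3, 17, 1, 4, 12, 13, 15, 7, 11, 5]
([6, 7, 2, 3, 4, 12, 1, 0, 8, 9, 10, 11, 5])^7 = [7, 6, 2, 3, 4, 12, 0, 1, 8, 9, 10, 11, 5]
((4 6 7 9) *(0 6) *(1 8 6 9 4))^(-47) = (0 1 6 4 9 8 7)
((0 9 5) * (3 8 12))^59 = (0 5 9)(3 12 8)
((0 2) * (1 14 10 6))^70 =(1 10)(6 14)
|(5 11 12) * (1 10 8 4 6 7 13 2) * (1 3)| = 9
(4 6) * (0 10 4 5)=(0 10 4 6 5)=[10, 1, 2, 3, 6, 0, 5, 7, 8, 9, 4]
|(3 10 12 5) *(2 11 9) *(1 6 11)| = |(1 6 11 9 2)(3 10 12 5)| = 20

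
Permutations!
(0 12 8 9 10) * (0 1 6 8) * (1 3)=(0 12)(1 6 8 9 10 3)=[12, 6, 2, 1, 4, 5, 8, 7, 9, 10, 3, 11, 0]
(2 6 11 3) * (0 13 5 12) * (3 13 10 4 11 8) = [10, 1, 6, 2, 11, 12, 8, 7, 3, 9, 4, 13, 0, 5] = (0 10 4 11 13 5 12)(2 6 8 3)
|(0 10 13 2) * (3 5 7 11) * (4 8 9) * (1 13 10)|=12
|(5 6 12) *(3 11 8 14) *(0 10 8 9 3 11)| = |(0 10 8 14 11 9 3)(5 6 12)| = 21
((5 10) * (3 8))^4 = (10)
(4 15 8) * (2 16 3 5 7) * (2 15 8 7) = (2 16 3 5)(4 8)(7 15) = [0, 1, 16, 5, 8, 2, 6, 15, 4, 9, 10, 11, 12, 13, 14, 7, 3]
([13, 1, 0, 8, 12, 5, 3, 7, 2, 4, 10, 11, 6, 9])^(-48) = [3, 1, 6, 4, 0, 5, 9, 7, 12, 2, 10, 11, 13, 8]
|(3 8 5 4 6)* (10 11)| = |(3 8 5 4 6)(10 11)| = 10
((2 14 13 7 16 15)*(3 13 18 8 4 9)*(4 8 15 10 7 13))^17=((2 14 18 15)(3 4 9)(7 16 10))^17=(2 14 18 15)(3 9 4)(7 10 16)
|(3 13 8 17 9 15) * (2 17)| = 7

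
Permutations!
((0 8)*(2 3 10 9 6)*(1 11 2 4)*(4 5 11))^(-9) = ((0 8)(1 4)(2 3 10 9 6 5 11))^(-9) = (0 8)(1 4)(2 5 9 3 11 6 10)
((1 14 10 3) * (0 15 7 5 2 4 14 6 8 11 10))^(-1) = ((0 15 7 5 2 4 14)(1 6 8 11 10 3))^(-1) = (0 14 4 2 5 7 15)(1 3 10 11 8 6)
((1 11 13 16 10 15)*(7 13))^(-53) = (1 13 15 7 10 11 16)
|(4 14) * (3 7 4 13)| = |(3 7 4 14 13)| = 5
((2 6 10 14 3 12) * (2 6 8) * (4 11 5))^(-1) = (2 8)(3 14 10 6 12)(4 5 11)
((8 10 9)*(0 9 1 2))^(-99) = (0 10)(1 9)(2 8)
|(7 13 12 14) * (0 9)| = |(0 9)(7 13 12 14)| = 4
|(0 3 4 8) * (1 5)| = 4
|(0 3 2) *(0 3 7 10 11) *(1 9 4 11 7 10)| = 14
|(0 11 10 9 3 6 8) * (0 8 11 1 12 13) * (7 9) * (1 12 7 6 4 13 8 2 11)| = |(0 12 8 2 11 10 6 1 7 9 3 4 13)| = 13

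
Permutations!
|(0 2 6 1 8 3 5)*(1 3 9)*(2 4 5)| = 3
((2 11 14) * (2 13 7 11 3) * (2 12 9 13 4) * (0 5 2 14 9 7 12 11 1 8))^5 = ((0 5 2 3 11 9 13 12 7 1 8)(4 14))^5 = (0 9 8 11 1 3 7 2 12 5 13)(4 14)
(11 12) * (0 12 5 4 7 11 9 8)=(0 12 9 8)(4 7 11 5)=[12, 1, 2, 3, 7, 4, 6, 11, 0, 8, 10, 5, 9]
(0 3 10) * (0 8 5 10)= (0 3)(5 10 8)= [3, 1, 2, 0, 4, 10, 6, 7, 5, 9, 8]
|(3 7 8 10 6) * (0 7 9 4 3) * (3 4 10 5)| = 8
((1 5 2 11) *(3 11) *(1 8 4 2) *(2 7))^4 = (2 4 11)(3 7 8)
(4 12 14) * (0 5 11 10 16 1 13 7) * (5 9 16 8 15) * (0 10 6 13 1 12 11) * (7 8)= (0 9 16 12 14 4 11 6 13 8 15 5)(7 10)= [9, 1, 2, 3, 11, 0, 13, 10, 15, 16, 7, 6, 14, 8, 4, 5, 12]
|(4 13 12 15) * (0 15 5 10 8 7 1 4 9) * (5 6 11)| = |(0 15 9)(1 4 13 12 6 11 5 10 8 7)| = 30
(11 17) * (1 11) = [0, 11, 2, 3, 4, 5, 6, 7, 8, 9, 10, 17, 12, 13, 14, 15, 16, 1] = (1 11 17)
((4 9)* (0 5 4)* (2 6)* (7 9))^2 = (0 4 9 5 7)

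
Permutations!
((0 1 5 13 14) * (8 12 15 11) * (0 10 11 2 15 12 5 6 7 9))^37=(0 6 9 1 7)(2 15)(5 13 14 10 11 8)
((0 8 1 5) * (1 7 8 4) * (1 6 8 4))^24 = ((0 1 5)(4 6 8 7))^24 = (8)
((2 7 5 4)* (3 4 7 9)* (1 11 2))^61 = (1 11 2 9 3 4)(5 7)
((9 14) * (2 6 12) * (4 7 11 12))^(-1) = ((2 6 4 7 11 12)(9 14))^(-1) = (2 12 11 7 4 6)(9 14)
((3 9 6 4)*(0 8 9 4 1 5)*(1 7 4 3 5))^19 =((0 8 9 6 7 4 5))^19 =(0 4 6 8 5 7 9)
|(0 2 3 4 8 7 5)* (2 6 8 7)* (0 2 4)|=8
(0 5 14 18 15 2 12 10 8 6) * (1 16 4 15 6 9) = (0 5 14 18 6)(1 16 4 15 2 12 10 8 9) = [5, 16, 12, 3, 15, 14, 0, 7, 9, 1, 8, 11, 10, 13, 18, 2, 4, 17, 6]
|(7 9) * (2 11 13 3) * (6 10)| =4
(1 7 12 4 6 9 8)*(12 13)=[0, 7, 2, 3, 6, 5, 9, 13, 1, 8, 10, 11, 4, 12]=(1 7 13 12 4 6 9 8)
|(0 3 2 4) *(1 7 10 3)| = 7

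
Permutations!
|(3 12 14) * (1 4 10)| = |(1 4 10)(3 12 14)| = 3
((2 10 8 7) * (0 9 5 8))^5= ((0 9 5 8 7 2 10))^5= (0 2 8 9 10 7 5)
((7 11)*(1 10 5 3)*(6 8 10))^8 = (11)(1 8 5)(3 6 10)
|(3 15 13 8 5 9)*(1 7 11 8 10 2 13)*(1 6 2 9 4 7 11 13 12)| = |(1 11 8 5 4 7 13 10 9 3 15 6 2 12)| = 14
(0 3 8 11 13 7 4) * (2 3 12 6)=(0 12 6 2 3 8 11 13 7 4)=[12, 1, 3, 8, 0, 5, 2, 4, 11, 9, 10, 13, 6, 7]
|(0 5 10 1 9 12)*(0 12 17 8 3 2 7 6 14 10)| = 10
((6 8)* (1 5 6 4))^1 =((1 5 6 8 4))^1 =(1 5 6 8 4)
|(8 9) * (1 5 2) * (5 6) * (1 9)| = 6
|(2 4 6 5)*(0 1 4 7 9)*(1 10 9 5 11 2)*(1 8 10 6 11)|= |(0 6 1 4 11 2 7 5 8 10 9)|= 11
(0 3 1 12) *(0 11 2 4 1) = [3, 12, 4, 0, 1, 5, 6, 7, 8, 9, 10, 2, 11] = (0 3)(1 12 11 2 4)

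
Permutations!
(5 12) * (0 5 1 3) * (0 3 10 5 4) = (0 4)(1 10 5 12) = [4, 10, 2, 3, 0, 12, 6, 7, 8, 9, 5, 11, 1]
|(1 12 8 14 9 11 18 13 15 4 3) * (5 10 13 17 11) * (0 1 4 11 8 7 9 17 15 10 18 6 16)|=66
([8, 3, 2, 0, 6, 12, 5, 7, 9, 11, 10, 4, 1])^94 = (0 4 1 9 5)(3 11 12 8 6)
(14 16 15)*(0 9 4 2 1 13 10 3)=[9, 13, 1, 0, 2, 5, 6, 7, 8, 4, 3, 11, 12, 10, 16, 14, 15]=(0 9 4 2 1 13 10 3)(14 16 15)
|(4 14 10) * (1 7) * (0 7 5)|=|(0 7 1 5)(4 14 10)|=12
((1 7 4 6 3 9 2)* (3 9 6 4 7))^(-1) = (1 2 9 6 3) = ((1 3 6 9 2))^(-1)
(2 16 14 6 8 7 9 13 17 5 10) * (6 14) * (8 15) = (2 16 6 15 8 7 9 13 17 5 10) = [0, 1, 16, 3, 4, 10, 15, 9, 7, 13, 2, 11, 12, 17, 14, 8, 6, 5]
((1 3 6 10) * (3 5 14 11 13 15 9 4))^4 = ((1 5 14 11 13 15 9 4 3 6 10))^4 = (1 13 3 5 15 6 14 9 10 11 4)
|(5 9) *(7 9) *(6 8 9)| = 5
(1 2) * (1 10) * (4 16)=(1 2 10)(4 16)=[0, 2, 10, 3, 16, 5, 6, 7, 8, 9, 1, 11, 12, 13, 14, 15, 4]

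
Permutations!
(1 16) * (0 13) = (0 13)(1 16) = [13, 16, 2, 3, 4, 5, 6, 7, 8, 9, 10, 11, 12, 0, 14, 15, 1]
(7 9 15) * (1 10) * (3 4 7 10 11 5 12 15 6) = (1 11 5 12 15 10)(3 4 7 9 6) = [0, 11, 2, 4, 7, 12, 3, 9, 8, 6, 1, 5, 15, 13, 14, 10]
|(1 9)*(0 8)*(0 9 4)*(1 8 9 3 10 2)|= 8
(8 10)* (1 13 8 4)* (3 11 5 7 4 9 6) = (1 13 8 10 9 6 3 11 5 7 4) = [0, 13, 2, 11, 1, 7, 3, 4, 10, 6, 9, 5, 12, 8]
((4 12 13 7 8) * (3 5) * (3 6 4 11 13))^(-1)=((3 5 6 4 12)(7 8 11 13))^(-1)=(3 12 4 6 5)(7 13 11 8)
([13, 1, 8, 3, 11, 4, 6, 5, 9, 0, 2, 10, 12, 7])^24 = (0 4 8 7 10)(2 13 11 9 5)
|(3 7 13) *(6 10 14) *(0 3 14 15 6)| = |(0 3 7 13 14)(6 10 15)| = 15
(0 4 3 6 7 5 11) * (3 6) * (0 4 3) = [3, 1, 2, 0, 6, 11, 7, 5, 8, 9, 10, 4] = (0 3)(4 6 7 5 11)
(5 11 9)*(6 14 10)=(5 11 9)(6 14 10)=[0, 1, 2, 3, 4, 11, 14, 7, 8, 5, 6, 9, 12, 13, 10]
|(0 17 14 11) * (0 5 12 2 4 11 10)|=20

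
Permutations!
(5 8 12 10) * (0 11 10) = (0 11 10 5 8 12) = [11, 1, 2, 3, 4, 8, 6, 7, 12, 9, 5, 10, 0]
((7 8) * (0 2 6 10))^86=(0 6)(2 10)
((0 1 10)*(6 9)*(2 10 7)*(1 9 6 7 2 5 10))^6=((0 9 7 5 10)(1 2))^6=(0 9 7 5 10)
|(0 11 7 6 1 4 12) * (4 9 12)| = 7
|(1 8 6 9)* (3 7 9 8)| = |(1 3 7 9)(6 8)| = 4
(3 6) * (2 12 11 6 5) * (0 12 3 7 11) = (0 12)(2 3 5)(6 7 11) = [12, 1, 3, 5, 4, 2, 7, 11, 8, 9, 10, 6, 0]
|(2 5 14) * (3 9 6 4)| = |(2 5 14)(3 9 6 4)| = 12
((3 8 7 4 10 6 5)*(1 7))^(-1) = (1 8 3 5 6 10 4 7) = ((1 7 4 10 6 5 3 8))^(-1)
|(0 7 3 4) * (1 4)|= 5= |(0 7 3 1 4)|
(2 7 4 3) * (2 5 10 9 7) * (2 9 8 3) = (2 9 7 4)(3 5 10 8) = [0, 1, 9, 5, 2, 10, 6, 4, 3, 7, 8]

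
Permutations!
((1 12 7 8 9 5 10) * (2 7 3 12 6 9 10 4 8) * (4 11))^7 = ((1 6 9 5 11 4 8 10)(2 7)(3 12))^7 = (1 10 8 4 11 5 9 6)(2 7)(3 12)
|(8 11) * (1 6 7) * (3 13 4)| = 6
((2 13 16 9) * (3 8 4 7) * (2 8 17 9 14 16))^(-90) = (17)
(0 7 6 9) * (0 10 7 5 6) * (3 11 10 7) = (0 5 6 9 7)(3 11 10) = [5, 1, 2, 11, 4, 6, 9, 0, 8, 7, 3, 10]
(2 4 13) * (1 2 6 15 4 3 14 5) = (1 2 3 14 5)(4 13 6 15) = [0, 2, 3, 14, 13, 1, 15, 7, 8, 9, 10, 11, 12, 6, 5, 4]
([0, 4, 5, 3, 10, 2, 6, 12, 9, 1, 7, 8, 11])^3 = (1 7 8 4 12 9 10 11)(2 5)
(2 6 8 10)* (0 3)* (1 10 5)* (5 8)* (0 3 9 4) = [9, 10, 6, 3, 0, 1, 5, 7, 8, 4, 2] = (0 9 4)(1 10 2 6 5)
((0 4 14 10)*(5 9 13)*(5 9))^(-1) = ((0 4 14 10)(9 13))^(-1) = (0 10 14 4)(9 13)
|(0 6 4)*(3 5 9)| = 3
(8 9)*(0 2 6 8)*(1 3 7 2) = (0 1 3 7 2 6 8 9) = [1, 3, 6, 7, 4, 5, 8, 2, 9, 0]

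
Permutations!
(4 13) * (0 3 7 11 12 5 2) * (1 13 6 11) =(0 3 7 1 13 4 6 11 12 5 2) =[3, 13, 0, 7, 6, 2, 11, 1, 8, 9, 10, 12, 5, 4]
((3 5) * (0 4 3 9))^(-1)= (0 9 5 3 4)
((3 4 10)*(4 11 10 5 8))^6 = (11)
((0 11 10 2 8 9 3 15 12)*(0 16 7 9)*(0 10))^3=(0 11)(3 16)(7 15)(9 12)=((0 11)(2 8 10)(3 15 12 16 7 9))^3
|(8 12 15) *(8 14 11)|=5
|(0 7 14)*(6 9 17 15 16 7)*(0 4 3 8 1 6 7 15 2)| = |(0 7 14 4 3 8 1 6 9 17 2)(15 16)| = 22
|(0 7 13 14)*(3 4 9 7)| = |(0 3 4 9 7 13 14)| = 7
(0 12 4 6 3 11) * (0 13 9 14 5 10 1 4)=(0 12)(1 4 6 3 11 13 9 14 5 10)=[12, 4, 2, 11, 6, 10, 3, 7, 8, 14, 1, 13, 0, 9, 5]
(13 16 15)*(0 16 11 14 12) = (0 16 15 13 11 14 12) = [16, 1, 2, 3, 4, 5, 6, 7, 8, 9, 10, 14, 0, 11, 12, 13, 15]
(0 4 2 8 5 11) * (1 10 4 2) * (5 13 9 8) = [2, 10, 5, 3, 1, 11, 6, 7, 13, 8, 4, 0, 12, 9] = (0 2 5 11)(1 10 4)(8 13 9)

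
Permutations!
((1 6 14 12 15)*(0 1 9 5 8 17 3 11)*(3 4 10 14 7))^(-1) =((0 1 6 7 3 11)(4 10 14 12 15 9 5 8 17))^(-1) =(0 11 3 7 6 1)(4 17 8 5 9 15 12 14 10)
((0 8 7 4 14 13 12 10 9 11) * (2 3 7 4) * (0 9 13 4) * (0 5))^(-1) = (0 5 8)(2 7 3)(4 14)(9 11)(10 12 13)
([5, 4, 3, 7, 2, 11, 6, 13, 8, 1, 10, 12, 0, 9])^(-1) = (0 12 11 5)(1 9 13 7 3 2 4)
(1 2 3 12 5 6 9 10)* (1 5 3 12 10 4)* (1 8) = (1 2 12 3 10 5 6 9 4 8) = [0, 2, 12, 10, 8, 6, 9, 7, 1, 4, 5, 11, 3]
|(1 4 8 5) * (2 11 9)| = 12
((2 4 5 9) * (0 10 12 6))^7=(0 6 12 10)(2 9 5 4)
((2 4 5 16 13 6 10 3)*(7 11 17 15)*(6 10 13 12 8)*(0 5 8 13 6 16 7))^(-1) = ((0 5 7 11 17 15)(2 4 8 16 12 13 10 3))^(-1) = (0 15 17 11 7 5)(2 3 10 13 12 16 8 4)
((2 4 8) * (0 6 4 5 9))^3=(0 8 9 4 5 6 2)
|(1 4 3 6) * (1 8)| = 5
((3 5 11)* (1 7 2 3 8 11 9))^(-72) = (11)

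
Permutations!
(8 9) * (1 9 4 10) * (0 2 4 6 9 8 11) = (0 2 4 10 1 8 6 9 11) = [2, 8, 4, 3, 10, 5, 9, 7, 6, 11, 1, 0]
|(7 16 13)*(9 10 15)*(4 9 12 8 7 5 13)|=8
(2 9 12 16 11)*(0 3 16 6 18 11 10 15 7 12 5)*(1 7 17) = (0 3 16 10 15 17 1 7 12 6 18 11 2 9 5) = [3, 7, 9, 16, 4, 0, 18, 12, 8, 5, 15, 2, 6, 13, 14, 17, 10, 1, 11]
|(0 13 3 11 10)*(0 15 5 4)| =|(0 13 3 11 10 15 5 4)| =8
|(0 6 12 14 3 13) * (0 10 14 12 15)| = |(0 6 15)(3 13 10 14)| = 12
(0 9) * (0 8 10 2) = [9, 1, 0, 3, 4, 5, 6, 7, 10, 8, 2] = (0 9 8 10 2)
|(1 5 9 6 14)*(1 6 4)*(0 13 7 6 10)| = 12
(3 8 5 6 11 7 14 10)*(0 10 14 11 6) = (14)(0 10 3 8 5)(7 11) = [10, 1, 2, 8, 4, 0, 6, 11, 5, 9, 3, 7, 12, 13, 14]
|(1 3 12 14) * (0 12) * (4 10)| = 10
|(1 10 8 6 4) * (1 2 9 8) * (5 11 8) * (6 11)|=|(1 10)(2 9 5 6 4)(8 11)|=10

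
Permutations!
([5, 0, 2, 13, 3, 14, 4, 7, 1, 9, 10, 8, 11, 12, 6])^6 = (0 13 5 12 14 11 6 8 4 1 3)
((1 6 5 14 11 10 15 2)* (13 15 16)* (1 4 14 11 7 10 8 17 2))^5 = (1 17 10 6 2 16 5 4 13 11 14 15 8 7)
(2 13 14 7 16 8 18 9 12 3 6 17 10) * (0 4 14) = [4, 1, 13, 6, 14, 5, 17, 16, 18, 12, 2, 11, 3, 0, 7, 15, 8, 10, 9] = (0 4 14 7 16 8 18 9 12 3 6 17 10 2 13)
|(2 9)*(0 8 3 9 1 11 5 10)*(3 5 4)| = 12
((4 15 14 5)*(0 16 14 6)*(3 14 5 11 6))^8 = ((0 16 5 4 15 3 14 11 6))^8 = (0 6 11 14 3 15 4 5 16)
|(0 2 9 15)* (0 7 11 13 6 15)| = 15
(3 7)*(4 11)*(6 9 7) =(3 6 9 7)(4 11) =[0, 1, 2, 6, 11, 5, 9, 3, 8, 7, 10, 4]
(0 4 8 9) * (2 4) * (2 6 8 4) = (0 6 8 9) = [6, 1, 2, 3, 4, 5, 8, 7, 9, 0]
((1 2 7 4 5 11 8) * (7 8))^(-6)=(4 11)(5 7)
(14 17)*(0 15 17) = (0 15 17 14) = [15, 1, 2, 3, 4, 5, 6, 7, 8, 9, 10, 11, 12, 13, 0, 17, 16, 14]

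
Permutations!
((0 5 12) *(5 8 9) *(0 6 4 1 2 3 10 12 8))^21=((1 2 3 10 12 6 4)(5 8 9))^21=(12)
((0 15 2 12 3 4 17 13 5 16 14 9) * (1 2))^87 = (0 5 3 15 16 4 1 14 17 2 9 13 12)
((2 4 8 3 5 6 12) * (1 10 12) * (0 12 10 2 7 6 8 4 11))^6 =(0 11 2 1 6 7 12)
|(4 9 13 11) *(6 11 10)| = 6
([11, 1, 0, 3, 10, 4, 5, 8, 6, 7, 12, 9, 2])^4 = [8, 1, 7, 3, 0, 2, 12, 4, 10, 5, 11, 6, 9]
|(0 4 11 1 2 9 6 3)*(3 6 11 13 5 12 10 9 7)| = 12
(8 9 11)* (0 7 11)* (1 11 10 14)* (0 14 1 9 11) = (0 7 10 1)(8 11)(9 14) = [7, 0, 2, 3, 4, 5, 6, 10, 11, 14, 1, 8, 12, 13, 9]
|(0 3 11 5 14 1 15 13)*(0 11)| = |(0 3)(1 15 13 11 5 14)| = 6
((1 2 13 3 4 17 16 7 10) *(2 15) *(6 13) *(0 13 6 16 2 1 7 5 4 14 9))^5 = (17)(1 15)(7 10)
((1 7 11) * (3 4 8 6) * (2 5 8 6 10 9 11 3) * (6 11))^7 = ((1 7 3 4 11)(2 5 8 10 9 6))^7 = (1 3 11 7 4)(2 5 8 10 9 6)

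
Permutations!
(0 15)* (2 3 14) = (0 15)(2 3 14) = [15, 1, 3, 14, 4, 5, 6, 7, 8, 9, 10, 11, 12, 13, 2, 0]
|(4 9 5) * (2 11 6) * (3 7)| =6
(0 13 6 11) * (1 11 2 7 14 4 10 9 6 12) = [13, 11, 7, 3, 10, 5, 2, 14, 8, 6, 9, 0, 1, 12, 4] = (0 13 12 1 11)(2 7 14 4 10 9 6)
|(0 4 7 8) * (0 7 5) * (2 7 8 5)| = 5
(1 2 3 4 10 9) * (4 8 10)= (1 2 3 8 10 9)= [0, 2, 3, 8, 4, 5, 6, 7, 10, 1, 9]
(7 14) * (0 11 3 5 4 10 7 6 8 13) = (0 11 3 5 4 10 7 14 6 8 13) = [11, 1, 2, 5, 10, 4, 8, 14, 13, 9, 7, 3, 12, 0, 6]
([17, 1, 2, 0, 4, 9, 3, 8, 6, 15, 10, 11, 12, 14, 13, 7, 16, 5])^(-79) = [5, 1, 2, 17, 4, 15, 0, 6, 3, 7, 10, 11, 12, 14, 13, 8, 16, 9]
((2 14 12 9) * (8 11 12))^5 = ((2 14 8 11 12 9))^5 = (2 9 12 11 8 14)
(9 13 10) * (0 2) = (0 2)(9 13 10) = [2, 1, 0, 3, 4, 5, 6, 7, 8, 13, 9, 11, 12, 10]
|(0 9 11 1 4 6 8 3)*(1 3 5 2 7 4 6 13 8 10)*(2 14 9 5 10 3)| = |(0 5 14 9 11 2 7 4 13 8 10 1 6 3)| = 14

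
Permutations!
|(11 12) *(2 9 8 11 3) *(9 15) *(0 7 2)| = |(0 7 2 15 9 8 11 12 3)| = 9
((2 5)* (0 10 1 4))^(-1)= ((0 10 1 4)(2 5))^(-1)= (0 4 1 10)(2 5)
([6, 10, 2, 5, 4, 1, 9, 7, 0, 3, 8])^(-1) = (0 8 10 1 5 3 9 6)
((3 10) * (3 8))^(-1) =(3 8 10)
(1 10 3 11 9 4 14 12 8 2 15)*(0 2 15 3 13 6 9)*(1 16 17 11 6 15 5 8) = (0 2 3 6 9 4 14 12 1 10 13 15 16 17 11)(5 8) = [2, 10, 3, 6, 14, 8, 9, 7, 5, 4, 13, 0, 1, 15, 12, 16, 17, 11]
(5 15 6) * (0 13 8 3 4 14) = (0 13 8 3 4 14)(5 15 6) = [13, 1, 2, 4, 14, 15, 5, 7, 3, 9, 10, 11, 12, 8, 0, 6]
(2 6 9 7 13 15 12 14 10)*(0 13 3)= (0 13 15 12 14 10 2 6 9 7 3)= [13, 1, 6, 0, 4, 5, 9, 3, 8, 7, 2, 11, 14, 15, 10, 12]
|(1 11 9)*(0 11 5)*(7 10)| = 10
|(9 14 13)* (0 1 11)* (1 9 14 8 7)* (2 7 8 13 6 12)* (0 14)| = |(0 9 13)(1 11 14 6 12 2 7)| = 21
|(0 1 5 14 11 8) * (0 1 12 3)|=|(0 12 3)(1 5 14 11 8)|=15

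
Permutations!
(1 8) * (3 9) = (1 8)(3 9) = [0, 8, 2, 9, 4, 5, 6, 7, 1, 3]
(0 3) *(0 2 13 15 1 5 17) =(0 3 2 13 15 1 5 17) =[3, 5, 13, 2, 4, 17, 6, 7, 8, 9, 10, 11, 12, 15, 14, 1, 16, 0]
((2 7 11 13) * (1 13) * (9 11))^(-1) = ((1 13 2 7 9 11))^(-1) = (1 11 9 7 2 13)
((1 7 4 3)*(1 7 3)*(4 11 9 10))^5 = ((1 3 7 11 9 10 4))^5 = (1 10 11 3 4 9 7)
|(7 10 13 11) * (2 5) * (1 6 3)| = 12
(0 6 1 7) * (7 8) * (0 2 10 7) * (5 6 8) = (0 8)(1 5 6)(2 10 7) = [8, 5, 10, 3, 4, 6, 1, 2, 0, 9, 7]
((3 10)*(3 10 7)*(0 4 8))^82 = (10)(0 4 8)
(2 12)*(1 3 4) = (1 3 4)(2 12) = [0, 3, 12, 4, 1, 5, 6, 7, 8, 9, 10, 11, 2]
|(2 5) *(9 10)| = |(2 5)(9 10)| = 2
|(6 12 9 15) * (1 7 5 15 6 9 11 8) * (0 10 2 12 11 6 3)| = |(0 10 2 12 6 11 8 1 7 5 15 9 3)| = 13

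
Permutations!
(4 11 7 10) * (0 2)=(0 2)(4 11 7 10)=[2, 1, 0, 3, 11, 5, 6, 10, 8, 9, 4, 7]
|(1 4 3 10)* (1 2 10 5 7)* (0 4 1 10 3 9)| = 15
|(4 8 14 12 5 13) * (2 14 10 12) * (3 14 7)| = 12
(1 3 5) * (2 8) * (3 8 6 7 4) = (1 8 2 6 7 4 3 5) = [0, 8, 6, 5, 3, 1, 7, 4, 2]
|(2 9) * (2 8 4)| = |(2 9 8 4)| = 4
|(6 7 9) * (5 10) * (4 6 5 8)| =7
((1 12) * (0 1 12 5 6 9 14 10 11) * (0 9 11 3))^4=((0 1 5 6 11 9 14 10 3))^4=(0 11 3 6 10 5 14 1 9)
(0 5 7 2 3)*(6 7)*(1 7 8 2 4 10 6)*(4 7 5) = [4, 5, 3, 0, 10, 1, 8, 7, 2, 9, 6] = (0 4 10 6 8 2 3)(1 5)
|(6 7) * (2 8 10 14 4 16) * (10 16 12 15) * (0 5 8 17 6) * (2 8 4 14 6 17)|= |(17)(0 5 4 12 15 10 6 7)(8 16)|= 8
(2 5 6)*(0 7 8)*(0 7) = (2 5 6)(7 8) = [0, 1, 5, 3, 4, 6, 2, 8, 7]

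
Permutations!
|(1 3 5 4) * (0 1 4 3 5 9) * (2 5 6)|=|(0 1 6 2 5 3 9)|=7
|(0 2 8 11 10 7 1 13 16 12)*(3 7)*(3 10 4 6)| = |(0 2 8 11 4 6 3 7 1 13 16 12)| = 12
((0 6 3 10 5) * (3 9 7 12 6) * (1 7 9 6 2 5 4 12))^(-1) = ((0 3 10 4 12 2 5)(1 7))^(-1) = (0 5 2 12 4 10 3)(1 7)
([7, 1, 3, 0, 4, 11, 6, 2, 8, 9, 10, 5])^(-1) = (0 3 2 7)(5 11)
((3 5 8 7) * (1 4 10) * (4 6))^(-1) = ((1 6 4 10)(3 5 8 7))^(-1) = (1 10 4 6)(3 7 8 5)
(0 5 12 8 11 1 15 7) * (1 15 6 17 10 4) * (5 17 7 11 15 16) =(0 17 10 4 1 6 7)(5 12 8 15 11 16) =[17, 6, 2, 3, 1, 12, 7, 0, 15, 9, 4, 16, 8, 13, 14, 11, 5, 10]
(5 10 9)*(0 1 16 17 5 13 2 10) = [1, 16, 10, 3, 4, 0, 6, 7, 8, 13, 9, 11, 12, 2, 14, 15, 17, 5] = (0 1 16 17 5)(2 10 9 13)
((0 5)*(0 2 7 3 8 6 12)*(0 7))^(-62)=(0 5 2)(3 12 8 7 6)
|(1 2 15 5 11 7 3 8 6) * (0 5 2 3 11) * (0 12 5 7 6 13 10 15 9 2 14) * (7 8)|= 30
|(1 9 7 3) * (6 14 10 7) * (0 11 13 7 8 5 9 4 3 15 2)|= 6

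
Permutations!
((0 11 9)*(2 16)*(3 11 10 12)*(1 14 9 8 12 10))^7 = ((0 1 14 9)(2 16)(3 11 8 12))^7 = (0 9 14 1)(2 16)(3 12 8 11)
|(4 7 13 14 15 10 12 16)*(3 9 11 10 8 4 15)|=12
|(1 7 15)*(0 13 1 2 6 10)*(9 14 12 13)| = 11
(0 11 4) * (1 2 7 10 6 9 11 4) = [4, 2, 7, 3, 0, 5, 9, 10, 8, 11, 6, 1] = (0 4)(1 2 7 10 6 9 11)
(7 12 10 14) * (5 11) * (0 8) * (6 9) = (0 8)(5 11)(6 9)(7 12 10 14) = [8, 1, 2, 3, 4, 11, 9, 12, 0, 6, 14, 5, 10, 13, 7]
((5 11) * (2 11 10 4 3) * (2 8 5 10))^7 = (11)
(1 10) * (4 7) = [0, 10, 2, 3, 7, 5, 6, 4, 8, 9, 1] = (1 10)(4 7)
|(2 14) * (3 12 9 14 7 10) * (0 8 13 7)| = |(0 8 13 7 10 3 12 9 14 2)| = 10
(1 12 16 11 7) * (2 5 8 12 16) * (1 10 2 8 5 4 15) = (1 16 11 7 10 2 4 15)(8 12) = [0, 16, 4, 3, 15, 5, 6, 10, 12, 9, 2, 7, 8, 13, 14, 1, 11]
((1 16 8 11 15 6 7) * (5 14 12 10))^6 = ((1 16 8 11 15 6 7)(5 14 12 10))^6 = (1 7 6 15 11 8 16)(5 12)(10 14)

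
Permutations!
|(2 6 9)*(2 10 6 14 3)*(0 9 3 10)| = |(0 9)(2 14 10 6 3)| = 10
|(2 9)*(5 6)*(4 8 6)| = |(2 9)(4 8 6 5)| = 4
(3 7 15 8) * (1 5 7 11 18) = (1 5 7 15 8 3 11 18) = [0, 5, 2, 11, 4, 7, 6, 15, 3, 9, 10, 18, 12, 13, 14, 8, 16, 17, 1]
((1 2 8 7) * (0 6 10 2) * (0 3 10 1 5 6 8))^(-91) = (0 2 10 3 1 6 5 7 8)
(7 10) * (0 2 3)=(0 2 3)(7 10)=[2, 1, 3, 0, 4, 5, 6, 10, 8, 9, 7]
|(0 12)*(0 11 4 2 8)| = 6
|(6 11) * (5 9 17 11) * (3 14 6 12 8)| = 9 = |(3 14 6 5 9 17 11 12 8)|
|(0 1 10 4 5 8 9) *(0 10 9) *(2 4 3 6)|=10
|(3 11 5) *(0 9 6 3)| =6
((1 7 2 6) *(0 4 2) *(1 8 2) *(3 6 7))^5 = (0 8 1 7 6 4 2 3) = ((0 4 1 3 6 8 2 7))^5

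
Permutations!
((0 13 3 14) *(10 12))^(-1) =((0 13 3 14)(10 12))^(-1) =(0 14 3 13)(10 12)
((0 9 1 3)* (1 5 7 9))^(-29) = (0 1 3)(5 7 9)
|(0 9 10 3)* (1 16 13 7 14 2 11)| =28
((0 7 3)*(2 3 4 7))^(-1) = (0 3 2)(4 7)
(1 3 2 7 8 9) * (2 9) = (1 3 9)(2 7 8) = [0, 3, 7, 9, 4, 5, 6, 8, 2, 1]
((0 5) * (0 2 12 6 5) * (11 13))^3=((2 12 6 5)(11 13))^3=(2 5 6 12)(11 13)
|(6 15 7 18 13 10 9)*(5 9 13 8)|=14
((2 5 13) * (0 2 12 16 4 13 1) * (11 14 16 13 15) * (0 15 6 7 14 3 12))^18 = ((0 2 5 1 15 11 3 12 13)(4 6 7 14 16))^18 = (4 14 6 16 7)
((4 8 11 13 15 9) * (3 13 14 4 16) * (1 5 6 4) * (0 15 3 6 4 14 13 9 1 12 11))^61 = ((0 15 1 5 4 8)(3 9 16 6 14 12 11 13))^61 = (0 15 1 5 4 8)(3 12 16 13 14 9 11 6)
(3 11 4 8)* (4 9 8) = (3 11 9 8) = [0, 1, 2, 11, 4, 5, 6, 7, 3, 8, 10, 9]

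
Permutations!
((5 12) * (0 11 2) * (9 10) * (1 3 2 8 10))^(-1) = (0 2 3 1 9 10 8 11)(5 12)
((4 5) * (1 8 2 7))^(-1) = (1 7 2 8)(4 5)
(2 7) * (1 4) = (1 4)(2 7) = [0, 4, 7, 3, 1, 5, 6, 2]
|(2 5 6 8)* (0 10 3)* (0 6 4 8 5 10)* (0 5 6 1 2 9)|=20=|(0 5 4 8 9)(1 2 10 3)|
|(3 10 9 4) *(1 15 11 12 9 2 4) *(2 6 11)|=10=|(1 15 2 4 3 10 6 11 12 9)|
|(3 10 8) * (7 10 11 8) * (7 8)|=5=|(3 11 7 10 8)|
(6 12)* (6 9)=(6 12 9)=[0, 1, 2, 3, 4, 5, 12, 7, 8, 6, 10, 11, 9]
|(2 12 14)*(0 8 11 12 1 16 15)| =9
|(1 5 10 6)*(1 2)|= |(1 5 10 6 2)|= 5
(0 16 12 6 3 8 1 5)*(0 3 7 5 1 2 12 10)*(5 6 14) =(0 16 10)(2 12 14 5 3 8)(6 7) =[16, 1, 12, 8, 4, 3, 7, 6, 2, 9, 0, 11, 14, 13, 5, 15, 10]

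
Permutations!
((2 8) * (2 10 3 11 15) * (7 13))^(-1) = ((2 8 10 3 11 15)(7 13))^(-1) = (2 15 11 3 10 8)(7 13)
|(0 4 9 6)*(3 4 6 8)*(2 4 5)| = 6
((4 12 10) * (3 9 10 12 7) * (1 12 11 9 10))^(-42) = (1 11)(3 4)(7 10)(9 12)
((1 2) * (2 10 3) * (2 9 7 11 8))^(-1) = ((1 10 3 9 7 11 8 2))^(-1) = (1 2 8 11 7 9 3 10)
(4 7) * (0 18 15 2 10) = (0 18 15 2 10)(4 7) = [18, 1, 10, 3, 7, 5, 6, 4, 8, 9, 0, 11, 12, 13, 14, 2, 16, 17, 15]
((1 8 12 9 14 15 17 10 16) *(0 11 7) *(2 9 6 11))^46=((0 2 9 14 15 17 10 16 1 8 12 6 11 7))^46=(0 15 1 11 9 10 12)(2 17 8 7 14 16 6)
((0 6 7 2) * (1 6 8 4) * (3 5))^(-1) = ((0 8 4 1 6 7 2)(3 5))^(-1) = (0 2 7 6 1 4 8)(3 5)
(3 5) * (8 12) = (3 5)(8 12) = [0, 1, 2, 5, 4, 3, 6, 7, 12, 9, 10, 11, 8]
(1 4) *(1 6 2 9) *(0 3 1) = (0 3 1 4 6 2 9) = [3, 4, 9, 1, 6, 5, 2, 7, 8, 0]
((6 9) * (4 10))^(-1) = (4 10)(6 9)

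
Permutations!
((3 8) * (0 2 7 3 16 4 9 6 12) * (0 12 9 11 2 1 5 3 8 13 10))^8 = ((0 1 5 3 13 10)(2 7 8 16 4 11)(6 9))^8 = (0 5 13)(1 3 10)(2 8 4)(7 16 11)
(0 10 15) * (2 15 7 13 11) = (0 10 7 13 11 2 15) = [10, 1, 15, 3, 4, 5, 6, 13, 8, 9, 7, 2, 12, 11, 14, 0]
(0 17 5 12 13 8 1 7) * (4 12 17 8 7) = [8, 4, 2, 3, 12, 17, 6, 0, 1, 9, 10, 11, 13, 7, 14, 15, 16, 5] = (0 8 1 4 12 13 7)(5 17)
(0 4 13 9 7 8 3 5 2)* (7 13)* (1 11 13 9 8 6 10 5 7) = (0 4 1 11 13 8 3 7 6 10 5 2) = [4, 11, 0, 7, 1, 2, 10, 6, 3, 9, 5, 13, 12, 8]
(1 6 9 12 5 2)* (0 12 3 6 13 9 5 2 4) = [12, 13, 1, 6, 0, 4, 5, 7, 8, 3, 10, 11, 2, 9] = (0 12 2 1 13 9 3 6 5 4)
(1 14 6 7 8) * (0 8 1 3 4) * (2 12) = (0 8 3 4)(1 14 6 7)(2 12) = [8, 14, 12, 4, 0, 5, 7, 1, 3, 9, 10, 11, 2, 13, 6]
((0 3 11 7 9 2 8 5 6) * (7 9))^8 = (11)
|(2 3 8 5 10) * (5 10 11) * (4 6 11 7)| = |(2 3 8 10)(4 6 11 5 7)| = 20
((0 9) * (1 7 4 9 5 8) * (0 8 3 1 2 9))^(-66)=(9)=((0 5 3 1 7 4)(2 9 8))^(-66)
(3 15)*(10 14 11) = (3 15)(10 14 11) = [0, 1, 2, 15, 4, 5, 6, 7, 8, 9, 14, 10, 12, 13, 11, 3]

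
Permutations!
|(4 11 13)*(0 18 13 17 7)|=|(0 18 13 4 11 17 7)|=7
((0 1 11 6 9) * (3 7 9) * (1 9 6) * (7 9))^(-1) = (0 9 3 6 7)(1 11) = ((0 7 6 3 9)(1 11))^(-1)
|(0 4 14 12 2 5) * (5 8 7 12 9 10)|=|(0 4 14 9 10 5)(2 8 7 12)|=12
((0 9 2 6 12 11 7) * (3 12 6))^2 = (0 2 12 7 9 3 11)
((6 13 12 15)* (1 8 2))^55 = ((1 8 2)(6 13 12 15))^55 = (1 8 2)(6 15 12 13)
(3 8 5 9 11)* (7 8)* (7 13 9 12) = (3 13 9 11)(5 12 7 8) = [0, 1, 2, 13, 4, 12, 6, 8, 5, 11, 10, 3, 7, 9]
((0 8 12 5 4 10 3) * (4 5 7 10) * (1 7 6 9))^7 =(0 10 1 6 8 3 7 9 12)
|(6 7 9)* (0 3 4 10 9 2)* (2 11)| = |(0 3 4 10 9 6 7 11 2)| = 9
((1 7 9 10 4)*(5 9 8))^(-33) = ((1 7 8 5 9 10 4))^(-33) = (1 8 9 4 7 5 10)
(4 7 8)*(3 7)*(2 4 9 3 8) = (2 4 8 9 3 7) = [0, 1, 4, 7, 8, 5, 6, 2, 9, 3]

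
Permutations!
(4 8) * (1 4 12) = [0, 4, 2, 3, 8, 5, 6, 7, 12, 9, 10, 11, 1] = (1 4 8 12)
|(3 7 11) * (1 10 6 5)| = 12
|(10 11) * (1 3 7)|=6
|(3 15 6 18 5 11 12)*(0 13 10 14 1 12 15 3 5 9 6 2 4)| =33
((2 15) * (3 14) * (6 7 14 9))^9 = (2 15)(3 14 7 6 9)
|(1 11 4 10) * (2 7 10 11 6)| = |(1 6 2 7 10)(4 11)| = 10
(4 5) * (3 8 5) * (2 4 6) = (2 4 3 8 5 6) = [0, 1, 4, 8, 3, 6, 2, 7, 5]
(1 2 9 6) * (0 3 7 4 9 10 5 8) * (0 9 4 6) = (0 3 7 6 1 2 10 5 8 9) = [3, 2, 10, 7, 4, 8, 1, 6, 9, 0, 5]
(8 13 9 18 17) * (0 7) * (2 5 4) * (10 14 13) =[7, 1, 5, 3, 2, 4, 6, 0, 10, 18, 14, 11, 12, 9, 13, 15, 16, 8, 17] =(0 7)(2 5 4)(8 10 14 13 9 18 17)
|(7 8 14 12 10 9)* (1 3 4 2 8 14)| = |(1 3 4 2 8)(7 14 12 10 9)| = 5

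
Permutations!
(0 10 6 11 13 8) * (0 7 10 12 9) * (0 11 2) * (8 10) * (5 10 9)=(0 12 5 10 6 2)(7 8)(9 11 13)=[12, 1, 0, 3, 4, 10, 2, 8, 7, 11, 6, 13, 5, 9]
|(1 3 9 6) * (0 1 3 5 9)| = 6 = |(0 1 5 9 6 3)|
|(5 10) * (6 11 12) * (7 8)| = |(5 10)(6 11 12)(7 8)| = 6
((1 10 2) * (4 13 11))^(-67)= (1 2 10)(4 11 13)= ((1 10 2)(4 13 11))^(-67)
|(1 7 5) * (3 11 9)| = |(1 7 5)(3 11 9)| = 3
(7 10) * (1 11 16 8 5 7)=[0, 11, 2, 3, 4, 7, 6, 10, 5, 9, 1, 16, 12, 13, 14, 15, 8]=(1 11 16 8 5 7 10)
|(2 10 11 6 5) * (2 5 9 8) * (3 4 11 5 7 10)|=|(2 3 4 11 6 9 8)(5 7 10)|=21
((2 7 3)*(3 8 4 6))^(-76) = ((2 7 8 4 6 3))^(-76) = (2 8 6)(3 7 4)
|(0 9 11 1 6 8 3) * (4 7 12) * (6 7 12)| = |(0 9 11 1 7 6 8 3)(4 12)| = 8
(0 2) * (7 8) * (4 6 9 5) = [2, 1, 0, 3, 6, 4, 9, 8, 7, 5] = (0 2)(4 6 9 5)(7 8)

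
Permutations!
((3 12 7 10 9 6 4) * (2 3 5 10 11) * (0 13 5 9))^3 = ((0 13 5 10)(2 3 12 7 11)(4 9 6))^3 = (0 10 5 13)(2 7 3 11 12)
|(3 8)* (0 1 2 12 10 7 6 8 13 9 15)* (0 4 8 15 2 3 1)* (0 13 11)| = 14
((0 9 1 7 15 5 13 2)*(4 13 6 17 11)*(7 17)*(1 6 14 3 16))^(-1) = ((0 9 6 7 15 5 14 3 16 1 17 11 4 13 2))^(-1) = (0 2 13 4 11 17 1 16 3 14 5 15 7 6 9)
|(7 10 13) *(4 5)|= 6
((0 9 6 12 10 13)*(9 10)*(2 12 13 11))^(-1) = ((0 10 11 2 12 9 6 13))^(-1) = (0 13 6 9 12 2 11 10)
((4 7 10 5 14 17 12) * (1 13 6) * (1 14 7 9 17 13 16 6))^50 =(4 17)(5 10 7)(9 12) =((1 16 6 14 13)(4 9 17 12)(5 7 10))^50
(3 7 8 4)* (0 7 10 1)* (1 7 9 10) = (0 9 10 7 8 4 3 1) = [9, 0, 2, 1, 3, 5, 6, 8, 4, 10, 7]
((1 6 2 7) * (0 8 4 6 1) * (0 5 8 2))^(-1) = (0 6 4 8 5 7 2)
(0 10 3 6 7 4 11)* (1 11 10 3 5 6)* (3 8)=(0 8 3 1 11)(4 10 5 6 7)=[8, 11, 2, 1, 10, 6, 7, 4, 3, 9, 5, 0]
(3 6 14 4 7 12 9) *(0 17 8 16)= (0 17 8 16)(3 6 14 4 7 12 9)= [17, 1, 2, 6, 7, 5, 14, 12, 16, 3, 10, 11, 9, 13, 4, 15, 0, 8]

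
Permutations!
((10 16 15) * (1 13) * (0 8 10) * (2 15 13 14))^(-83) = (0 2 1 16 8 15 14 13 10)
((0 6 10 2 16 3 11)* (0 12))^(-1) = (0 12 11 3 16 2 10 6)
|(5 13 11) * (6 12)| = 6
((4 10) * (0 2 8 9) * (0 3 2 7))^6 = (10)(2 9)(3 8) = ((0 7)(2 8 9 3)(4 10))^6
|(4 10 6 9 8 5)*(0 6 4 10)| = 7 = |(0 6 9 8 5 10 4)|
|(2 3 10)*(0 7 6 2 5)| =|(0 7 6 2 3 10 5)| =7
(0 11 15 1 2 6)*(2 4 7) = [11, 4, 6, 3, 7, 5, 0, 2, 8, 9, 10, 15, 12, 13, 14, 1] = (0 11 15 1 4 7 2 6)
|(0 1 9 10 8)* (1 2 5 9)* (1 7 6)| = 6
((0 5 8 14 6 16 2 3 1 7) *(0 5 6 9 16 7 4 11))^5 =(0 14 1 7 16 11 8 3 6 9 4 5 2)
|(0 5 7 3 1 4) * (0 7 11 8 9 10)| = |(0 5 11 8 9 10)(1 4 7 3)| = 12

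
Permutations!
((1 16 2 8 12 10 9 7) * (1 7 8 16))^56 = (16) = ((2 16)(8 12 10 9))^56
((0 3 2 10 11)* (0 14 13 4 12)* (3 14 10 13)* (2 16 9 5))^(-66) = ((0 14 3 16 9 5 2 13 4 12)(10 11))^(-66) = (0 9 4 3 2)(5 12 16 13 14)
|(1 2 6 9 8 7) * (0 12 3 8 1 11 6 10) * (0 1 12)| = 21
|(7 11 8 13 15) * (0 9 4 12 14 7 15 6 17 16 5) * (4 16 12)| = |(0 9 16 5)(6 17 12 14 7 11 8 13)| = 8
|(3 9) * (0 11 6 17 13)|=|(0 11 6 17 13)(3 9)|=10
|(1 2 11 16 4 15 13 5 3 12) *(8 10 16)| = 12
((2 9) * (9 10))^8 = ((2 10 9))^8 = (2 9 10)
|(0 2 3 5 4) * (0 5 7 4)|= |(0 2 3 7 4 5)|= 6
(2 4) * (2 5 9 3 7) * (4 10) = (2 10 4 5 9 3 7) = [0, 1, 10, 7, 5, 9, 6, 2, 8, 3, 4]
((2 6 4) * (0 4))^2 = (0 2)(4 6)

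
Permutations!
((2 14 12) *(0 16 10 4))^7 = ((0 16 10 4)(2 14 12))^7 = (0 4 10 16)(2 14 12)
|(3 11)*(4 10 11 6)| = |(3 6 4 10 11)| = 5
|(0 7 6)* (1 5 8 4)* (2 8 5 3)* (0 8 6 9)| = |(0 7 9)(1 3 2 6 8 4)| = 6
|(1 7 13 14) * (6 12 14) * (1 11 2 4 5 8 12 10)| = 35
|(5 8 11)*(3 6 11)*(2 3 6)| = 4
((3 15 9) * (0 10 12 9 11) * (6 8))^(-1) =(0 11 15 3 9 12 10)(6 8)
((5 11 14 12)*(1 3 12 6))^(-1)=((1 3 12 5 11 14 6))^(-1)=(1 6 14 11 5 12 3)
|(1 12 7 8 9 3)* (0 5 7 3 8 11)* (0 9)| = |(0 5 7 11 9 8)(1 12 3)| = 6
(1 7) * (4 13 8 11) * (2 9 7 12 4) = [0, 12, 9, 3, 13, 5, 6, 1, 11, 7, 10, 2, 4, 8] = (1 12 4 13 8 11 2 9 7)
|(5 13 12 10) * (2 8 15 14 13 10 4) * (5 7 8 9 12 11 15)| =4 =|(2 9 12 4)(5 10 7 8)(11 15 14 13)|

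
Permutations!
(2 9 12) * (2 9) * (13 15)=(9 12)(13 15)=[0, 1, 2, 3, 4, 5, 6, 7, 8, 12, 10, 11, 9, 15, 14, 13]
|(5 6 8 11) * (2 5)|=|(2 5 6 8 11)|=5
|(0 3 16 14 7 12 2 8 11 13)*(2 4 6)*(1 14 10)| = 14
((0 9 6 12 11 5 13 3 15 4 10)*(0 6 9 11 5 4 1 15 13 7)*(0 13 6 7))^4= ((0 11 4 10 7 13 3 6 12 5)(1 15))^4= (15)(0 7 12 4 3)(5 10 6 11 13)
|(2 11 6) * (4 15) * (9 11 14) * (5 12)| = 10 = |(2 14 9 11 6)(4 15)(5 12)|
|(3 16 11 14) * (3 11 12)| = 6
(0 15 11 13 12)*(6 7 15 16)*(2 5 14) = (0 16 6 7 15 11 13 12)(2 5 14) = [16, 1, 5, 3, 4, 14, 7, 15, 8, 9, 10, 13, 0, 12, 2, 11, 6]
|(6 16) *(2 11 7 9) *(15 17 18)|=12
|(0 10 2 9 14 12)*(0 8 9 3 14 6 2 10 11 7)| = 21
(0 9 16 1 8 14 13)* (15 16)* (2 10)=(0 9 15 16 1 8 14 13)(2 10)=[9, 8, 10, 3, 4, 5, 6, 7, 14, 15, 2, 11, 12, 0, 13, 16, 1]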